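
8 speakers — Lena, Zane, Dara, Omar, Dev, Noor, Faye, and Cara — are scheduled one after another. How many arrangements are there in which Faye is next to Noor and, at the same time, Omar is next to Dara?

2880

Treat {Faye,Noor} as one block (2 orders) and {Omar,Dara} as another (2 orders).
That leaves 6 units to arrange: 2 × 2 × 6! = 4 × 720 = 2880.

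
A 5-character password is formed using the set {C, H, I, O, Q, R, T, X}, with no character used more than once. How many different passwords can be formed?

Choose and order 5 of the 8 symbols: the first character has 8 options, the next 7, and so on down to 4.
That product is 8 × 7 × 6 × 5 × 4 = 6720.

6720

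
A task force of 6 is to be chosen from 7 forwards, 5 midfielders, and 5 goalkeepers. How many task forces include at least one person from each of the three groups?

10325

Unrestricted: C(17,6) = 12376 ways to pick any 6 of the 17.
Selections missing a whole group: no forwards → C(10,6) = 210; no midfielders → C(12,6) = 924; no goalkeepers → C(12,6) = 924.
Add back selections omitting two groups (i.e. drawn from a single group): C(7,6) + C(5,6) + C(5,6) = 7.
By inclusion–exclusion: 12376 − 2058 + 7 = 10325.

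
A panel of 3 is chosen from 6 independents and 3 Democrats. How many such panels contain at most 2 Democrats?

Split by how many Democrats are chosen (0 through 2).
Sum: C(3,0)·C(6,3) + C(3,1)·C(6,2) + C(3,2)·C(6,1) = 20 + 45 + 18 = 83.

83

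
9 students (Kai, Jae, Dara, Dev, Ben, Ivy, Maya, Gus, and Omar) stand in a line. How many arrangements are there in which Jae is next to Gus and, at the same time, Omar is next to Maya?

20160

Treat {Jae,Gus} as one block (2 orders) and {Omar,Maya} as another (2 orders).
That leaves 7 units to arrange: 2 × 2 × 7! = 4 × 5040 = 20160.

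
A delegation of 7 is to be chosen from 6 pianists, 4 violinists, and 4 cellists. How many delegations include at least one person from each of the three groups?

3184

Total 7-person selections from all 14: C(14,7) = 3432.
Subtract selections that omit an entire group: no pianists → C(8,7) = 8; no violinists → C(10,7) = 120; no cellists → C(10,7) = 120.
Add back selections omitting two groups (i.e. drawn from a single group): C(6,7) + C(4,7) + C(4,7) = 0.
By inclusion–exclusion: 3432 − 248 + 0 = 3184.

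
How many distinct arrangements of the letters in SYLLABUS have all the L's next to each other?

Treat the 2 copies of L as a single block. The multiset to arrange is then {LL, A, B, S, S, U, Y}, 7 items in all.
That gives (7)!/(2!) = 2520 arrangements.

2520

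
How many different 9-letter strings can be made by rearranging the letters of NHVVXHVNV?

3780

NHVVXHVNV has 9 letters with H appearing twice, N appearing twice, and V appearing 4 times.
Dividing 9! = 362880 by 4!·2!·2! = 96 for the repeated letters gives 3780.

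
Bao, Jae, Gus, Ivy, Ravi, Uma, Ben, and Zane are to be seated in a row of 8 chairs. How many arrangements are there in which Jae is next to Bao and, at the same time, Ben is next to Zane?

2880

Treat {Jae,Bao} as one block (2 orders) and {Ben,Zane} as another (2 orders).
That leaves 6 units to arrange: 2 × 2 × 6! = 4 × 720 = 2880.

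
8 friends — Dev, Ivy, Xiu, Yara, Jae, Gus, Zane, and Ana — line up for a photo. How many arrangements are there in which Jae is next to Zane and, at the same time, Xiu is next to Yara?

2880

Treat {Jae,Zane} as one block (2 orders) and {Xiu,Yara} as another (2 orders).
That leaves 6 units to arrange: 2 × 2 × 6! = 4 × 720 = 2880.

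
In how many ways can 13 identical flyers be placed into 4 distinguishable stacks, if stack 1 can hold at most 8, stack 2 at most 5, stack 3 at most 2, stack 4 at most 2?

Without the upper bounds there are C(16,3) = 560 ways to split 13 among 4 stacks.
Subtract solutions that violate a single cap (substitute x_i' = x_i − (cap_i+1)): x_1 ≥ 9 gives C(7,3) = 35; x_2 ≥ 6 gives C(10,3) = 120; x_3 ≥ 3 gives C(13,3) = 286; x_4 ≥ 3 gives C(13,3) = 286. Together 727.
Add back pairs where two caps are both exceeded: 0 + 4 + 4 + 35 + 35 + 120 = 198.
Subtract triples: 0 + 0 + 0 + 4 = 4.
By inclusion–exclusion the count is 560 − 727 + 198 − 4 = 27.

27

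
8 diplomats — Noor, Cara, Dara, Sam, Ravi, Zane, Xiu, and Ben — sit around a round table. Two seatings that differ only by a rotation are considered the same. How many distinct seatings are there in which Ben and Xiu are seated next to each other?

Treat {Ben, Xiu} as one unit (2 internal orders) and seat the resulting 7 units around the table: (6)! circular arrangements.
So 2 × (6)! = 2 × 720 = 1440.

1440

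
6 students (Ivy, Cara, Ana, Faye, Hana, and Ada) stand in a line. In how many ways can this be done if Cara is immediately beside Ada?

Place the 4 others and the Cara-Ada pair as 5 objects in a line; the pair has 2 internal arrangements.
That gives 2 × 5! = 2 × 120 = 240.

240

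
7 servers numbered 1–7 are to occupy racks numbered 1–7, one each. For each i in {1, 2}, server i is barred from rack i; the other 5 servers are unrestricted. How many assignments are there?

Let Aᵢ (for i ∈ {1, 2}) be the placements that put server i in its forbidden rack. Any j of these fix j positions, leaving (7−j)! ways to fill the rest, and there are C(2,j) ways to pick which j.
By inclusion–exclusion, the number of valid placements is Σ_{j=0}^{2} (−1)^j C(2,j)·(7−j)!.
Computing: 5040 − 1440 + 120 = 3720.

3720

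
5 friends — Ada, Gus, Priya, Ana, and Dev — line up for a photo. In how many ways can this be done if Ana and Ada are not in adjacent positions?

72

There are 5! = 120 arrangements in all. If Ana and Ada are adjacent, merging them into one block gives 2·(4)! = 48 arrangements.
So 120 − 48 = 72 arrangements keep them apart.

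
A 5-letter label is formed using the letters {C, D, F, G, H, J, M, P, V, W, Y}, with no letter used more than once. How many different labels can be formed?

55440

This is a permutation of 5 out of 11: P(11,5) = 11!/6!.
11 × 10 × 9 × 8 × 7 = 55440.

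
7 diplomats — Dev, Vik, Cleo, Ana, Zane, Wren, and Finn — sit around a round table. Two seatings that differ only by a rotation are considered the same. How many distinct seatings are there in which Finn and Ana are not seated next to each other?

480

Without the restriction there are (6)! = 720 seatings.
Those with Finn next to Ana: fuse the pair into one unit and seat 6 units around a circle — 2·(5)! = 240.
Subtracting, 720 − 240 = 480.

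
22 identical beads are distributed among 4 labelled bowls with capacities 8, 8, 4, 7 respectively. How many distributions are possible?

Without the upper bounds there are C(25,3) = 2300 ways to split 22 among 4 bowls.
Subtract solutions that violate a single cap (substitute x_i' = x_i − (cap_i+1)): x_1 ≥ 9 gives C(16,3) = 560; x_2 ≥ 9 gives C(16,3) = 560; x_3 ≥ 5 gives C(20,3) = 1140; x_4 ≥ 8 gives C(17,3) = 680. Together 2940.
Add back pairs where two caps are both exceeded: 35 + 165 + 56 + 165 + 56 + 220 = 697.
Subtract triples: 0 + 0 + 1 + 1 = 2.
By inclusion–exclusion the count is 2300 − 2940 + 697 − 2 = 55.

55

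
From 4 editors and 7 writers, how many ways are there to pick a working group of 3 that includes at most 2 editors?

161

Split by how many editors are chosen (0 through 2).
Sum: C(4,0)·C(7,3) + C(4,1)·C(7,2) + C(4,2)·C(7,1) = 35 + 84 + 42 = 161.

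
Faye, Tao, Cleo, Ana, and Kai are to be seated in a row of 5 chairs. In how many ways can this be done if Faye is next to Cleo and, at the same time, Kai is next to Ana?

24

Treat {Faye,Cleo} as one block (2 orders) and {Kai,Ana} as another (2 orders).
That leaves 3 units to arrange: 2 × 2 × 3! = 4 × 6 = 24.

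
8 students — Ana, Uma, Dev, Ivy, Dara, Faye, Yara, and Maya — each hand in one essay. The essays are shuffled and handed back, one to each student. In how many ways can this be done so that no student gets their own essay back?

14833

This is the derangement count D_8: permutations of 8 items with no fixed point.
By inclusion–exclusion this is Σ_{j=0}^{8} (−1)^j C(8,j)·(8−j)!.
Computing: 40320 − 40320 + 20160 − 6720 + 1680 − 336 + 56 − 8 + 1 = 14833.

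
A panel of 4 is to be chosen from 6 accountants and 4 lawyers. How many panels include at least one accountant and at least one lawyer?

Unrestricted: C(10,4) = 210 ways to pick any 4 of the 10.
Selections missing a whole group: no accountants → C(4,4) = 1; no lawyers → C(6,4) = 15.
Both groups omitted at once is impossible, so 210 − 16 = 194.

194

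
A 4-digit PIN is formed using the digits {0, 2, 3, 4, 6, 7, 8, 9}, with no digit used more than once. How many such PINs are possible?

This is a permutation of 4 out of 8: P(8,4) = 8!/4!.
8 × 7 × 6 × 5 = 1680.

1680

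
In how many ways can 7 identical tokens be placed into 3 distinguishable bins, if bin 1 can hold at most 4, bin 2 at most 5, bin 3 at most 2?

Ignoring the caps, the number of non-negative solutions to x_1+…+x_3 = 7 is C(9,2) = 36.
Subtract solutions that violate a single cap (substitute x_i' = x_i − (cap_i+1)): x_1 ≥ 5 gives C(4,2) = 6; x_2 ≥ 6 gives C(3,2) = 3; x_3 ≥ 3 gives C(6,2) = 15. Together 24.
No two caps can be exceeded simultaneously, so the pair terms are all 0.
By inclusion–exclusion the count is 36 − 24 + 0 = 12.

12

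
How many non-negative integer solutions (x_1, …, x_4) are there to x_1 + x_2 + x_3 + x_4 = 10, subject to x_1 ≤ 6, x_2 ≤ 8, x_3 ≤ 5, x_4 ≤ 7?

217

Ignoring the caps, the number of non-negative solutions to x_1+…+x_4 = 10 is C(13,3) = 286.
Subtract solutions that violate a single cap (substitute x_i' = x_i − (cap_i+1)): x_1 ≥ 7 gives C(6,3) = 20; x_2 ≥ 9 gives C(4,3) = 4; x_3 ≥ 6 gives C(7,3) = 35; x_4 ≥ 8 gives C(5,3) = 10. Together 69.
No two caps can be exceeded simultaneously, so the pair terms are all 0.
By inclusion–exclusion the count is 286 − 69 + 0 = 217.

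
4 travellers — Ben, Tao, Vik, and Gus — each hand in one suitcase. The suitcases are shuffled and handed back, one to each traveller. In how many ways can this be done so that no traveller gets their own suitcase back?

This is the derangement count D_4: permutations of 4 items with no fixed point.
By inclusion–exclusion this is Σ_{j=0}^{4} (−1)^j C(4,j)·(4−j)!.
Computing: 24 − 24 + 12 − 4 + 1 = 9.

9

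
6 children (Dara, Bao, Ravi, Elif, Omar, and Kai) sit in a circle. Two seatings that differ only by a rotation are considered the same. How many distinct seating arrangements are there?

Around a circle, 6 distinct people have 6!/6 = (5)! = 120 rotationally distinct seatings.

120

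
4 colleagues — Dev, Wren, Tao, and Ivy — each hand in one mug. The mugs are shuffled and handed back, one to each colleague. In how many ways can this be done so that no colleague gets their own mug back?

Let Aᵢ be the assignments in which colleague i gets their own mug. We want the size of the complement of A₁∪…∪A_4.
By inclusion–exclusion this is Σ_{j=0}^{4} (−1)^j C(4,j)·(4−j)!.
Computing: 24 − 24 + 12 − 4 + 1 = 9.

9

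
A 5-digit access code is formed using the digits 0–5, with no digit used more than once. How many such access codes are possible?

Choose and order 5 of the 6 symbols: the first digit has 6 options, the next 5, and so on down to 2.
That product is 6 × 5 × 4 × 3 × 2 = 720.

720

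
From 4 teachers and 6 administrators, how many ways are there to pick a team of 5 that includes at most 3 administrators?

Split by how many administrators are chosen (0 through 3).
Sum: C(6,0)·C(4,5) + C(6,1)·C(4,4) + C(6,2)·C(4,3) + C(6,3)·C(4,2) = 0 + 6 + 60 + 120 = 186.

186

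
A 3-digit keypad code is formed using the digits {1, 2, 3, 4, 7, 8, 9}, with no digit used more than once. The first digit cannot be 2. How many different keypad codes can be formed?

The first digit has 7−1 = 6 choices (anything except 2).
The remaining 2 digits are filled from the other 6 symbols without repetition: 6 × 5 = 30.
Total: 6 × 30 = 180.

180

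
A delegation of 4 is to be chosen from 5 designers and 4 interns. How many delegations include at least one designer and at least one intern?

120

Unrestricted: C(9,4) = 126 ways to pick any 4 of the 9.
Selections missing a whole group: no designers → C(4,4) = 1; no interns → C(5,4) = 5.
Both groups omitted at once is impossible, so 126 − 6 = 120.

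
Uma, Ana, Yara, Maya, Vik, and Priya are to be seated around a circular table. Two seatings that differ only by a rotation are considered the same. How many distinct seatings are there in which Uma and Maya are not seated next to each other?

All circular seatings of 6 people number (5)! = 120.
Seatings with Uma beside Maya: treat them as a block with 2 internal orders, giving 2 × (4)! = 48.
Subtracting, 120 − 48 = 72.

72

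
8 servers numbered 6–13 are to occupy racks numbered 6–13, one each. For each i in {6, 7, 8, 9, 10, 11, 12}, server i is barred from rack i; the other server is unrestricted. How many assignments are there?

16687

Let Aᵢ (for 6 ≤ i ≤ 12) be the placements that put server i in its forbidden rack. Any j of these fix j positions, leaving (8−j)! ways to fill the rest, and there are C(7,j) ways to pick which j.
By inclusion–exclusion, the number of valid placements is Σ_{j=0}^{7} (−1)^j C(7,j)·(8−j)!.
Computing: 40320 − 35280 + 15120 − 4200 + 840 − 126 + 14 − 1 = 16687.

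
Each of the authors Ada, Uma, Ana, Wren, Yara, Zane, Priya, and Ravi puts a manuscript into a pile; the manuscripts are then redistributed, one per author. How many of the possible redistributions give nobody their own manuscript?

14833

Let Aᵢ be the assignments in which author i gets their own manuscript. We want the size of the complement of A₁∪…∪A_8.
By inclusion–exclusion this is Σ_{j=0}^{8} (−1)^j C(8,j)·(8−j)!.
Computing: 40320 − 40320 + 20160 − 6720 + 1680 − 336 + 56 − 8 + 1 = 14833.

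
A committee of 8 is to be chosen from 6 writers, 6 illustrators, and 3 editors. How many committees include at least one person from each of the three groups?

Unrestricted: C(15,8) = 6435 ways to pick any 8 of the 15.
Subtract selections that omit an entire group: no writers → C(9,8) = 9; no illustrators → C(9,8) = 9; no editors → C(12,8) = 495.
Add back selections omitting two groups (i.e. drawn from a single group): C(6,8) + C(6,8) + C(3,8) = 0.
By inclusion–exclusion: 6435 − 513 + 0 = 5922.

5922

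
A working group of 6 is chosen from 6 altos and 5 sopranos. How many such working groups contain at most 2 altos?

Split by how many altos are chosen (0 through 2).
Sum: C(6,0)·C(5,6) + C(6,1)·C(5,5) + C(6,2)·C(5,4) = 0 + 6 + 75 = 81.

81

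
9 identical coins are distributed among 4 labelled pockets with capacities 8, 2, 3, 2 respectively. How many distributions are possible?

35

Without the upper bounds there are C(12,3) = 220 ways to split 9 among 4 pockets.
Subtract solutions that violate a single cap (substitute x_i' = x_i − (cap_i+1)): x_1 ≥ 9 gives C(3,3) = 1; x_2 ≥ 3 gives C(9,3) = 84; x_3 ≥ 4 gives C(8,3) = 56; x_4 ≥ 3 gives C(9,3) = 84. Together 225.
Add back pairs where two caps are both exceeded: 0 + 0 + 0 + 10 + 20 + 10 = 40.
By inclusion–exclusion the count is 220 − 225 + 40 = 35.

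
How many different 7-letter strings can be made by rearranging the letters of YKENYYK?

YKENYYK has 7 letters with K appearing twice and Y appearing 3 times.
So there are 7! / (3!·2!) = 420 distinguishable arrangements.

420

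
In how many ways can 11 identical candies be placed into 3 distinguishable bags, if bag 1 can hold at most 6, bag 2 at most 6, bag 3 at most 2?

9

Ignoring the caps, the number of non-negative solutions to x_1+…+x_3 = 11 is C(13,2) = 78.
Subtract solutions that violate a single cap (substitute x_i' = x_i − (cap_i+1)): x_1 ≥ 7 gives C(6,2) = 15; x_2 ≥ 7 gives C(6,2) = 15; x_3 ≥ 3 gives C(10,2) = 45. Together 75.
Add back pairs where two caps are both exceeded: 0 + 3 + 3 = 6.
By inclusion–exclusion the count is 78 − 75 + 6 = 9.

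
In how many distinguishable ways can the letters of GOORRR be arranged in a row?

Letter multiplicities in GOORRR: G×1, O×2, R×3.
The number of distinct arrangements is 6!/(3!·2!) = 720/12 = 60.

60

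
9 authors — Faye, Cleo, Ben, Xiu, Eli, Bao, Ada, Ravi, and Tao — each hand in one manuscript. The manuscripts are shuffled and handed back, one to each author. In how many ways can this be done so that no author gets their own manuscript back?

This is the derangement count D_9: permutations of 9 items with no fixed point.
By inclusion–exclusion this is Σ_{j=0}^{9} (−1)^j C(9,j)·(9−j)!.
Computing: 362880 − 362880 + 181440 − 60480 + 15120 − 3024 + 504 − 72 + 9 − 1 = 133496.

133496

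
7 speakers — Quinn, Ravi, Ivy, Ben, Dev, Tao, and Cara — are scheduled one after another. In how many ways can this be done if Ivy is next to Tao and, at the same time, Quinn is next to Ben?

480

Treat {Ivy,Tao} as one block (2 orders) and {Quinn,Ben} as another (2 orders).
That leaves 5 units to arrange: 2 × 2 × 5! = 4 × 120 = 480.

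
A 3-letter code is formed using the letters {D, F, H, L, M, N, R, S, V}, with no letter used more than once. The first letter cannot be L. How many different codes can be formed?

The first letter has 9−1 = 8 choices (anything except L).
The remaining 2 letters are filled from the other 8 symbols without repetition: 8 × 7 = 56.
Total: 8 × 56 = 448.

448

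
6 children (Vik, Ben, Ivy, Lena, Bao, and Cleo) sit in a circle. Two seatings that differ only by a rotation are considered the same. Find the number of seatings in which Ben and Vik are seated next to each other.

Treat {Ben, Vik} as one unit (2 internal orders) and seat the resulting 5 units around the table: (4)! circular arrangements.
So 2 × (4)! = 2 × 24 = 48.

48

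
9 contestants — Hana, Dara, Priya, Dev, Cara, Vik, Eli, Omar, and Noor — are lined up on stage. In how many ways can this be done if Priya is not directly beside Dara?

There are 9! = 362880 arrangements in all. If Priya and Dara are adjacent, merging them into one block gives 2·(8)! = 80640 arrangements.
So 362880 − 80640 = 282240 arrangements keep them apart.

282240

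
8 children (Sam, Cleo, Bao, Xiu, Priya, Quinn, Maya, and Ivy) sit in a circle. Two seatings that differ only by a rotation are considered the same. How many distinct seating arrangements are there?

5040

Around a circle, 8 distinct people have 8!/8 = (7)! = 5040 rotationally distinct seatings.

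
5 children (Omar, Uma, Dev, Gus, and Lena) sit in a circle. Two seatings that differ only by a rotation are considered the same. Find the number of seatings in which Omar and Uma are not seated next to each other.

All circular seatings of 5 people number (4)! = 24.
Those with Omar next to Uma: fuse the pair into one unit and seat 4 units around a circle — 2·(3)! = 12.
Subtracting, 24 − 12 = 12.

12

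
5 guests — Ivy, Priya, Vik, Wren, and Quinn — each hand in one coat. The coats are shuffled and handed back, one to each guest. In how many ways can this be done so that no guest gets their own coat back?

44

This is the derangement count D_5: permutations of 5 items with no fixed point.
By inclusion–exclusion this is Σ_{j=0}^{5} (−1)^j C(5,j)·(5−j)!.
Computing: 120 − 120 + 60 − 20 + 5 − 1 = 44.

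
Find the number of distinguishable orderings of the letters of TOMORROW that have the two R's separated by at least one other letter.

Total arrangements of TOMORROW: 8!/(3!·2!) = 3360.
Arrangements with the R's together: treat RR as one letter, giving (7)!/(3!) = 840.
Subtracting, 3360 − 840 = 2520 arrangements keep the R's apart.

2520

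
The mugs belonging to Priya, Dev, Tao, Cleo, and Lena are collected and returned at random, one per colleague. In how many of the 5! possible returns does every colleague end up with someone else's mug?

44

This is the derangement count D_5: permutations of 5 items with no fixed point.
By inclusion–exclusion this is Σ_{j=0}^{5} (−1)^j C(5,j)·(5−j)!.
Computing: 120 − 120 + 60 − 20 + 5 − 1 = 44.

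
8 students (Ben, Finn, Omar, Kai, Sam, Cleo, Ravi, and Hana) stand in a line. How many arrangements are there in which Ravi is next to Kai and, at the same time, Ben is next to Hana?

2880

Treat {Ravi,Kai} as one block (2 orders) and {Ben,Hana} as another (2 orders).
That leaves 6 units to arrange: 2 × 2 × 6! = 4 × 720 = 2880.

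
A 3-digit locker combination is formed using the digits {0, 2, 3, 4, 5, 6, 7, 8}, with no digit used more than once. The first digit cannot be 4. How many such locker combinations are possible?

The first digit has 8−1 = 7 choices (anything except 4).
The remaining 2 digits are filled from the other 7 symbols without repetition: 7 × 6 = 42.
Total: 7 × 42 = 294.

294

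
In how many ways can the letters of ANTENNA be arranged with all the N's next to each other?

Treat the 3 copies of N as a single block. The multiset to arrange is then {NNN, A, A, E, T}, 5 items in all.
That gives (5)!/(2!) = 60 arrangements.

60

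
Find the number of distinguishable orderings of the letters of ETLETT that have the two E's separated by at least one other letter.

There are 6!/(3!·2!) = 60 arrangements of ETLETT in total.
Arrangements with the E's together: treat EE as one letter, giving (5)!/(3!) = 20.
Hence 60 − 20 = 40.

40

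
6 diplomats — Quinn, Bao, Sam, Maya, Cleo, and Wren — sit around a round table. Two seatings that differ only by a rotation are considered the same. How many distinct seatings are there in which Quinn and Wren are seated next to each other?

48

Glue Quinn and Wren into a block (2 internal orders). Seating 5 units around a circle gives (4)! arrangements.
So 2 × (4)! = 2 × 24 = 48.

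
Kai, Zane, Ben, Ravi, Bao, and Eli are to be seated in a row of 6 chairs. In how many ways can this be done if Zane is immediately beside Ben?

240

Treat {Zane, Ben} as a single unit. There are 5 units to order, and the pair itself can be ordered 2 ways.
So the count is 2·(5)! = 240.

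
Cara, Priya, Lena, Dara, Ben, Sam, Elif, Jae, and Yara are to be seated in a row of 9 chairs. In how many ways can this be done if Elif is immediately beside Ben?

80640

Glue Elif and Ben into one block (2 internal orders), leaving 8 units to arrange in a row.
That gives 2 × 8! = 2 × 40320 = 80640.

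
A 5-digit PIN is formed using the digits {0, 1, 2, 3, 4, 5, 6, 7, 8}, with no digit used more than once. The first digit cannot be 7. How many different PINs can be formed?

The first digit has 9−1 = 8 choices (anything except 7).
The remaining 4 digits are filled from the other 8 symbols without repetition: 8 × 7 × 6 × 5 = 1680.
Total: 8 × 1680 = 13440.

13440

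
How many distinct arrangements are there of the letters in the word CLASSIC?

Letter multiplicities in CLASSIC: A×1, C×2, I×1, L×1, S×2.
The number of distinct arrangements is 7!/(2!·2!) = 5040/4 = 1260.

1260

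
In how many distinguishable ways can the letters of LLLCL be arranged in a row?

5

Letter multiplicities in LLLCL: C×1, L×4.
Dividing 5! = 120 by 4! = 24 for the repeated letters gives 5.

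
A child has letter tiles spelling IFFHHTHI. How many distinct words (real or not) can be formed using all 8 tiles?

The 8 letters of IFFHHTHI have repeats: F appearing twice, H appearing 3 times, and I appearing twice.
Dividing 8! = 40320 by 3!·2!·2! = 24 for the repeated letters gives 1680.

1680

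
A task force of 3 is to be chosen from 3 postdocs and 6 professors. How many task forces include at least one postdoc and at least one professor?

63

With no constraint there are C(9,3) = 84 possible selections.
Selections missing a whole group: no postdocs → C(6,3) = 20; no professors → C(3,3) = 1.
Both groups omitted at once is impossible, so 84 − 21 = 63.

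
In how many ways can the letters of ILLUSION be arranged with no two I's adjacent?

7560

Total arrangements of ILLUSION: 8!/(2!·2!) = 10080.
Arrangements with the I's together: treat II as one letter, giving (7)!/(2!) = 2520.
Hence 10080 − 2520 = 7560.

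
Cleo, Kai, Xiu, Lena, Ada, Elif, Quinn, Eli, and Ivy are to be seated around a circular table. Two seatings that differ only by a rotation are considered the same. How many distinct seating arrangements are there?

Around a circle, 9 distinct people have 9!/9 = (8)! = 40320 rotationally distinct seatings.

40320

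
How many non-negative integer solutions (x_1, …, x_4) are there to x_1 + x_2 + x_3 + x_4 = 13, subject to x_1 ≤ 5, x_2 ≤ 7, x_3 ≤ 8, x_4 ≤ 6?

Ignoring the caps, the number of non-negative solutions to x_1+…+x_4 = 13 is C(16,3) = 560.
Subtract solutions that violate a single cap (substitute x_i' = x_i − (cap_i+1)): x_1 ≥ 6 gives C(10,3) = 120; x_2 ≥ 8 gives C(8,3) = 56; x_3 ≥ 9 gives C(7,3) = 35; x_4 ≥ 7 gives C(9,3) = 84. Together 295.
Add back pairs where two caps are both exceeded: 0 + 0 + 1 + 0 + 0 + 0 = 1.
By inclusion–exclusion the count is 560 − 295 + 1 = 266.

266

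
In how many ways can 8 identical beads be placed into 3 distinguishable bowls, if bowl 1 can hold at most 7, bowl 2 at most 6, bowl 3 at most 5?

35

Without the upper bounds there are C(10,2) = 45 ways to split 8 among 3 bowls.
Subtract solutions that violate a single cap (substitute x_i' = x_i − (cap_i+1)): x_1 ≥ 8 gives C(2,2) = 1; x_2 ≥ 7 gives C(3,2) = 3; x_3 ≥ 6 gives C(4,2) = 6. Together 10.
No two caps can be exceeded simultaneously, so the pair terms are all 0.
By inclusion–exclusion the count is 45 − 10 + 0 = 35.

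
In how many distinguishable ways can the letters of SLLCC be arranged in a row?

30

Letter multiplicities in SLLCC: C×2, L×2, S×1.
So there are 5! / (2!·2!) = 30 distinguishable arrangements.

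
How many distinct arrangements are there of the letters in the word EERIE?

The 5 letters of EERIE have repeats: E appearing 3 times.
So there are 5! / (3!) = 20 distinguishable arrangements.

20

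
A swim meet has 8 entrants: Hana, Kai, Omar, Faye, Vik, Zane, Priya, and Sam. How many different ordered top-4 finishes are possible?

1680

This is an ordered selection of 4 from 8: P(8,4).
That gives 8 × 7 × 6 × 5 = 1680.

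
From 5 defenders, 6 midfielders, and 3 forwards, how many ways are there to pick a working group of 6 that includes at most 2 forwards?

Split by how many forwards are chosen (0 through 2).
Sum: C(3,0)·C(11,6) + C(3,1)·C(11,5) + C(3,2)·C(11,4) = 462 + 1386 + 990 = 2838.

2838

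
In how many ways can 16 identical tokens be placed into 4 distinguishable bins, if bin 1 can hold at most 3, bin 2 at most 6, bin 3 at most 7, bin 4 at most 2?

10

By stars and bars, unrestricted non-negative solutions to x_1+…+x_4 = 16 number C(16+3,3) = 969.
Subtract solutions that violate a single cap (substitute x_i' = x_i − (cap_i+1)): x_1 ≥ 4 gives C(15,3) = 455; x_2 ≥ 7 gives C(12,3) = 220; x_3 ≥ 8 gives C(11,3) = 165; x_4 ≥ 3 gives C(16,3) = 560. Together 1400.
Add back pairs where two caps are both exceeded: 56 + 35 + 220 + 4 + 84 + 56 = 455.
Subtract triples: 0 + 10 + 4 + 0 = 14.
By inclusion–exclusion the count is 969 − 1400 + 455 − 14 = 10.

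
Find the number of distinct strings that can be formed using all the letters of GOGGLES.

840

GOGGLES has 7 letters with G appearing 3 times.
Dividing 7! = 5040 by 3! = 6 for the repeated letters gives 840.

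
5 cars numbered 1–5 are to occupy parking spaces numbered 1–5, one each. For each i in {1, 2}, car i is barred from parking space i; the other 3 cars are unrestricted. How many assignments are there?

Let Aᵢ (for i ∈ {1, 2}) be the placements that put car i in its forbidden parking space. Any j of these fix j positions, leaving (5−j)! ways to fill the rest, and there are C(2,j) ways to pick which j.
By inclusion–exclusion, the number of valid placements is Σ_{j=0}^{2} (−1)^j C(2,j)·(5−j)!.
Computing: 120 − 48 + 6 = 78.

78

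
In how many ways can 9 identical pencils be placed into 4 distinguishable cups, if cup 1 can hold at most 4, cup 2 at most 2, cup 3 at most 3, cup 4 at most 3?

Without the upper bounds there are C(12,3) = 220 ways to split 9 among 4 cups.
Subtract solutions that violate a single cap (substitute x_i' = x_i − (cap_i+1)): x_1 ≥ 5 gives C(7,3) = 35; x_2 ≥ 3 gives C(9,3) = 84; x_3 ≥ 4 gives C(8,3) = 56; x_4 ≥ 4 gives C(8,3) = 56. Together 231.
Add back pairs where two caps are both exceeded: 4 + 1 + 1 + 10 + 10 + 4 = 30.
By inclusion–exclusion the count is 220 − 231 + 30 = 19.

19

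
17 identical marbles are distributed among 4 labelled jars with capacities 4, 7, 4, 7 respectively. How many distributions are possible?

Without the upper bounds there are C(20,3) = 1140 ways to split 17 among 4 jars.
Subtract solutions that violate a single cap (substitute x_i' = x_i − (cap_i+1)): x_1 ≥ 5 gives C(15,3) = 455; x_2 ≥ 8 gives C(12,3) = 220; x_3 ≥ 5 gives C(15,3) = 455; x_4 ≥ 8 gives C(12,3) = 220. Together 1350.
Add back pairs where two caps are both exceeded: 35 + 120 + 35 + 35 + 4 + 35 = 264.
By inclusion–exclusion the count is 1140 − 1350 + 264 = 54.

54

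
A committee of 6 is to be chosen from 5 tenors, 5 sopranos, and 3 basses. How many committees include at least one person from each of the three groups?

1450

Total 6-person selections from all 13: C(13,6) = 1716.
Subtract selections that omit an entire group: no tenors → C(8,6) = 28; no sopranos → C(8,6) = 28; no basses → C(10,6) = 210.
Add back selections omitting two groups (i.e. drawn from a single group): C(5,6) + C(5,6) + C(3,6) = 0.
By inclusion–exclusion: 1716 − 266 + 0 = 1450.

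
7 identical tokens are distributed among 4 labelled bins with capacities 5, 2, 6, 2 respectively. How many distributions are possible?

Ignoring the caps, the number of non-negative solutions to x_1+…+x_4 = 7 is C(10,3) = 120.
Subtract solutions that violate a single cap (substitute x_i' = x_i − (cap_i+1)): x_1 ≥ 6 gives C(4,3) = 4; x_2 ≥ 3 gives C(7,3) = 35; x_3 ≥ 7 gives C(3,3) = 1; x_4 ≥ 3 gives C(7,3) = 35. Together 75.
Add back pairs where two caps are both exceeded: 0 + 0 + 0 + 0 + 4 + 0 = 4.
By inclusion–exclusion the count is 120 − 75 + 4 = 49.

49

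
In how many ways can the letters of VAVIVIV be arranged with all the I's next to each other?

Treat the 2 copies of I as a single block. The multiset to arrange is then {II, A, V, V, V, V}, 6 items in all.
That gives (6)!/(4!) = 30 arrangements.

30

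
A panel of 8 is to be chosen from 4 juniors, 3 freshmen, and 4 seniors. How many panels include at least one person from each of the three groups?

164

With no constraint there are C(11,8) = 165 possible selections.
Selections missing a whole group: no juniors → C(7,8) = 0; no freshmen → C(8,8) = 1; no seniors → C(7,8) = 0.
Add back selections omitting two groups (i.e. drawn from a single group): C(4,8) + C(3,8) + C(4,8) = 0.
By inclusion–exclusion: 165 − 1 + 0 = 164.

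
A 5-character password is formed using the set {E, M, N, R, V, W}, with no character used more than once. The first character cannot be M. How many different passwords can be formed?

600

The first character has 6−1 = 5 choices (anything except M).
The remaining 4 characters are filled from the other 5 symbols without repetition: 5 × 4 × 3 × 2 = 120.
Total: 5 × 120 = 600.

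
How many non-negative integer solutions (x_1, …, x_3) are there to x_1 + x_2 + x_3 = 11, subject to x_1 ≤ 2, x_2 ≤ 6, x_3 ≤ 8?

Without the upper bounds there are C(13,2) = 78 ways to split 11 among 3 variables.
Subtract solutions that violate a single cap (substitute x_i' = x_i − (cap_i+1)): x_1 ≥ 3 gives C(10,2) = 45; x_2 ≥ 7 gives C(6,2) = 15; x_3 ≥ 9 gives C(4,2) = 6. Together 66.
Add back pairs where two caps are both exceeded: 3 + 0 + 0 = 3.
By inclusion–exclusion the count is 78 − 66 + 3 = 15.

15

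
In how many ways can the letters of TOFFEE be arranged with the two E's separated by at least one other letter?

There are 6!/(2!·2!) = 180 arrangements of TOFFEE in total.
If the two E's are adjacent, glue them into one block, leaving 5 items to arrange: (5)!/(2!) = 60 ways.
Subtracting, 180 − 60 = 120 arrangements keep the E's apart.

120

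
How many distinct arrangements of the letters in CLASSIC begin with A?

Fix A in the first position and arrange the remaining 6 letters.
Those 6 letters have C appearing twice and S appearing twice, giving (6)!/(2!·2!) = 180.

180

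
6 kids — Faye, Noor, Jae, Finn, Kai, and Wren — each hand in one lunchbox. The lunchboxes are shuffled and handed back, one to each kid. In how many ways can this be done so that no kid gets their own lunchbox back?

Count assignments avoiding every fixed point. For any j of the 6 kids fixed to their own lunchbox, the other 6−j can be arranged in (6−j)! ways.
By inclusion–exclusion this is Σ_{j=0}^{6} (−1)^j C(6,j)·(6−j)!.
Computing: 720 − 720 + 360 − 120 + 30 − 6 + 1 = 265.

265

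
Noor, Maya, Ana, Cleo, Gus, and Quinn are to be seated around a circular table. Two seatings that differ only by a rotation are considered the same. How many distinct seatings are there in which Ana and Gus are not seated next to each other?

Without the restriction there are (5)! = 120 seatings.
Those with Ana next to Gus: fuse the pair into one unit and seat 5 units around a circle — 2·(4)! = 48.
Subtracting, 120 − 48 = 72.

72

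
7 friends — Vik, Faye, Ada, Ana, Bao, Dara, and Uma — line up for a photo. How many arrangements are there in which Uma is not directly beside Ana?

There are 7! = 5040 arrangements in all. If Uma and Ana are adjacent, merging them into one block gives 2·(6)! = 1440 arrangements.
Complementary counting: 5040 − 1440 = 3600.

3600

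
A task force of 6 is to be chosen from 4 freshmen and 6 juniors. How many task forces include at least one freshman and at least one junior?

209

Total 6-person selections from all 10: C(10,6) = 210.
Subtract selections that omit an entire group: no freshmen → C(6,6) = 1; no juniors → C(4,6) = 0.
Both groups omitted at once is impossible, so 210 − 1 = 209.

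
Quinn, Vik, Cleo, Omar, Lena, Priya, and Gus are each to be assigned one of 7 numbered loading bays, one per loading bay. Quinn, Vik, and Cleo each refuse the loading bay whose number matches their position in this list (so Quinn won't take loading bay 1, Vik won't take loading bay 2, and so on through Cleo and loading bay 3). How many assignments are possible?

Let Aᵢ (for i ∈ {1, 2, 3}) be the placements that put person i in their forbidden loading bay. Any j of these fix j positions, leaving (7−j)! ways to fill the rest, and there are C(3,j) ways to pick which j.
By inclusion–exclusion, the number of valid placements is Σ_{j=0}^{3} (−1)^j C(3,j)·(7−j)!.
Computing: 5040 − 2160 + 360 − 24 = 3216.

3216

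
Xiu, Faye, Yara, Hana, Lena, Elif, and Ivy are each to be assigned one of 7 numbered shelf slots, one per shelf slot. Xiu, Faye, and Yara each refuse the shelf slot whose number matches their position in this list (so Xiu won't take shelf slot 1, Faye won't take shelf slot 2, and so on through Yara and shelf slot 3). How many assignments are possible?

Let Aᵢ (for i ∈ {1, 2, 3}) be the placements that put person i in their forbidden shelf slot. Any j of these fix j positions, leaving (7−j)! ways to fill the rest, and there are C(3,j) ways to pick which j.
By inclusion–exclusion, the number of valid placements is Σ_{j=0}^{3} (−1)^j C(3,j)·(7−j)!.
Computing: 5040 − 2160 + 360 − 24 = 3216.

3216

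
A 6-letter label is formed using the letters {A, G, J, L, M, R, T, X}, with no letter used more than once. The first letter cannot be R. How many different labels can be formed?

17640

The first letter has 8−1 = 7 choices (anything except R).
The remaining 5 letters are filled from the other 7 symbols without repetition: 7 × 6 × 5 × 4 × 3 = 2520.
Total: 7 × 2520 = 17640.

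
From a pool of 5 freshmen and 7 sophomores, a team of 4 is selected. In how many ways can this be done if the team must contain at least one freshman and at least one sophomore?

With no constraint there are C(12,4) = 495 possible selections.
Selections missing a whole group: no freshmen → C(7,4) = 35; no sophomores → C(5,4) = 5.
Both groups omitted at once is impossible, so 495 − 40 = 455.

455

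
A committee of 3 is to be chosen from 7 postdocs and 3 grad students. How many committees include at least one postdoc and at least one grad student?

84

Total 3-person selections from all 10: C(10,3) = 120.
Selections missing a whole group: no postdocs → C(3,3) = 1; no grad students → C(7,3) = 35.
Both groups omitted at once is impossible, so 120 − 36 = 84.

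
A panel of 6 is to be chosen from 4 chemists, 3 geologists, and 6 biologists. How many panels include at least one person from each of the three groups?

With no constraint there are C(13,6) = 1716 possible selections.
Selections missing a whole group: no chemists → C(9,6) = 84; no geologists → C(10,6) = 210; no biologists → C(7,6) = 7.
Add back selections omitting two groups (i.e. drawn from a single group): C(4,6) + C(3,6) + C(6,6) = 1.
By inclusion–exclusion: 1716 − 301 + 1 = 1416.

1416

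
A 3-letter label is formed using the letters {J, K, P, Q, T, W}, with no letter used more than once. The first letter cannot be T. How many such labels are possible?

100

The first letter has 6−1 = 5 choices (anything except T).
The remaining 2 letters are filled from the other 5 symbols without repetition: 5 × 4 = 20.
Total: 5 × 20 = 100.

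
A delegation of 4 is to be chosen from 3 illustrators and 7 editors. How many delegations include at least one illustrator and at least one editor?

175

Unrestricted: C(10,4) = 210 ways to pick any 4 of the 10.
Subtract selections that omit an entire group: no illustrators → C(7,4) = 35; no editors → C(3,4) = 0.
Both groups omitted at once is impossible, so 210 − 35 = 175.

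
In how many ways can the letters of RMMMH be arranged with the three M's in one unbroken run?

6

Treat the 3 copies of M as a single block. The multiset to arrange is then {MMM, H, R}, 3 items in all.
All 3 items are distinct, so there are (3)! = 6 arrangements.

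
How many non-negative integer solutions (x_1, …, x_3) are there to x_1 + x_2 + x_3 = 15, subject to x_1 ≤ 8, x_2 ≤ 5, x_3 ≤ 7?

Ignoring the caps, the number of non-negative solutions to x_1+…+x_3 = 15 is C(17,2) = 136.
Subtract solutions that violate a single cap (substitute x_i' = x_i − (cap_i+1)): x_1 ≥ 9 gives C(8,2) = 28; x_2 ≥ 6 gives C(11,2) = 55; x_3 ≥ 8 gives C(9,2) = 36. Together 119.
Add back pairs where two caps are both exceeded: 1 + 0 + 3 = 4.
By inclusion–exclusion the count is 136 − 119 + 4 = 21.

21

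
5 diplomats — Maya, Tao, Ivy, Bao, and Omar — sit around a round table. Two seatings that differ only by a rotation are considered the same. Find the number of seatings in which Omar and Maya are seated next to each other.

12

Glue Omar and Maya into a block (2 internal orders). Seating 4 units around a circle gives (3)! arrangements.
So 2 × (3)! = 2 × 6 = 12.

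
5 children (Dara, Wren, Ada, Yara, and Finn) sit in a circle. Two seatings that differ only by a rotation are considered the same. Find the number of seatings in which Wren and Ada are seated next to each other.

12

Glue Wren and Ada into a block (2 internal orders). Seating 4 units around a circle gives (3)! arrangements.
So 2 × (3)! = 2 × 6 = 12.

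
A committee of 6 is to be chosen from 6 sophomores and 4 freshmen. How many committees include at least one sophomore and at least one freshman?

209

With no constraint there are C(10,6) = 210 possible selections.
Subtract selections that omit an entire group: no sophomores → C(4,6) = 0; no freshmen → C(6,6) = 1.
Both groups omitted at once is impossible, so 210 − 1 = 209.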